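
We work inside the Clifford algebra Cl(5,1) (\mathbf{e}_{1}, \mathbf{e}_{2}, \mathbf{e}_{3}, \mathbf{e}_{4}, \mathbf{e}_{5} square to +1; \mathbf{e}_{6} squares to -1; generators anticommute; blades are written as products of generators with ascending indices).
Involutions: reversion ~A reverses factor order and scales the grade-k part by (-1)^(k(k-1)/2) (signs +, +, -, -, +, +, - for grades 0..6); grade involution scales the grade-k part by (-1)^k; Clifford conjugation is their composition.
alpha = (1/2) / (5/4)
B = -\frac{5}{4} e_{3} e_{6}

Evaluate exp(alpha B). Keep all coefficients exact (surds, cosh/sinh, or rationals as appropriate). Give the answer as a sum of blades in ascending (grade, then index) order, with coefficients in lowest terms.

B^2 = (-\frac{5}{4})^2*(e_{3} e_{6})^2 = \frac{25}{16}*(+1) = \frac{25}{16} (a basis 2-blade squares to minus the product of its generators' squares).
B^2 = \frac{25}{16} — B^2 > 0, so the exponential closes hyperbolically: l = \frac{5}{4}, alpha*l = \frac{1}{2}, so exp(alpha B) = cosh(\frac{1}{2}) + (sinh(\frac{1}{2})/(\frac{5}{4}))*B = \cosh{\left(\frac{1}{2} \right)} + (\frac{4 \sinh{\left(\frac{1}{2} \right)}}{5})*B.
Answer: \cosh{\left(\frac{1}{2} \right)} - \sinh{\left(\frac{1}{2} \right)} e_{3} e_{6}


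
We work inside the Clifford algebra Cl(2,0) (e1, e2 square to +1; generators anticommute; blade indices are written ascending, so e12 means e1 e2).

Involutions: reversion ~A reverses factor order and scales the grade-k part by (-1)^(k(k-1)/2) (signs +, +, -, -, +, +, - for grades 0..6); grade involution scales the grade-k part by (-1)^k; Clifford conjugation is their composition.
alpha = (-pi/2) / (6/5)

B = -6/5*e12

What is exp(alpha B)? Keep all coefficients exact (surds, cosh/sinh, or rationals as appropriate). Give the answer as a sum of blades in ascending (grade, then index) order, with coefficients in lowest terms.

B^2 = (-6/5)^2*(e12)^2 = 36/25*(-1) = -36/25 (a basis 2-blade squares to minus the product of its generators' squares).
B^2 = -36/25 — since the square is negative, the closed form is circular: l = 6/5, alpha*l = -pi/2, so exp(alpha B) = cos(-pi/2) + (sin(-pi/2)/(6/5))*B = 0 + (-5/6)*B.
Answer: e12


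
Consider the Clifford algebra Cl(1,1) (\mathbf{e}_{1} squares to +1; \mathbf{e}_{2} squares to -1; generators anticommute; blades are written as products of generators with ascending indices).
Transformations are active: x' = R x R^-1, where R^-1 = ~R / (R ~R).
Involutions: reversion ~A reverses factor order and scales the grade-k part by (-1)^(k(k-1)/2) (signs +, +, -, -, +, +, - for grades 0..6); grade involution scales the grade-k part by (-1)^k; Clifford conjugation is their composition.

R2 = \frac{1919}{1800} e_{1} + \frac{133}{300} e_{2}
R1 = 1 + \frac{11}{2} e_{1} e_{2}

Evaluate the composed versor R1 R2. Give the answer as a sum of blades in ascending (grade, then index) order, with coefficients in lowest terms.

Distribute over the terms of R1 (each basis-blade product reordered to ascending indices, repeated generators contracted through their squares):
(1) R2 = \frac{1919}{1800} e_{1} + \frac{133}{300} e_{2}
(\frac{11}{2} e_{1} e_{2}) R2 = -\frac{1463}{600} e_{1} - \frac{21109}{3600} e_{2}
Summing the partial products and collecting blades:
Answer: -\frac{247}{180} e_{1} - \frac{19513}{3600} e_{2}


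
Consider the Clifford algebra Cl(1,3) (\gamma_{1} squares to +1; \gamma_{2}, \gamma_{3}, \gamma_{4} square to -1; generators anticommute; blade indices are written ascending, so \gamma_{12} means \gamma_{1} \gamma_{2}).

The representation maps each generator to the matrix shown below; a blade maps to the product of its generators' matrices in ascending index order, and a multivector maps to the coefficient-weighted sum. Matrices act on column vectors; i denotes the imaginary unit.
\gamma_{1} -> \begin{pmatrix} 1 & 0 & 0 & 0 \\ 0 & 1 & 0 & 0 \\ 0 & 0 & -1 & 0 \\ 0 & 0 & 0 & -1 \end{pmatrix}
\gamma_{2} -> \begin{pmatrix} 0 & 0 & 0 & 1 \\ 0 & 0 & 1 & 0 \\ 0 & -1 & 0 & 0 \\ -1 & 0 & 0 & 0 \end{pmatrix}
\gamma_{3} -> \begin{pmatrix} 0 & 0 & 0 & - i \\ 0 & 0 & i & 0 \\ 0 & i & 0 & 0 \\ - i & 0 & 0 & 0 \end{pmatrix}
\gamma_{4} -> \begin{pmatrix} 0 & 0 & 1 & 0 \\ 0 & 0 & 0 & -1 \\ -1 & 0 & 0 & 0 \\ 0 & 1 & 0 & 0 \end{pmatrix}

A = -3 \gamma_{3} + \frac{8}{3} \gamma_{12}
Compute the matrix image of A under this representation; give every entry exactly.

Bivector images (products of the table entries): rho(\gamma_{12}) = rho(\gamma_{1})rho(\gamma_{2}) = \begin{pmatrix} 0 & 0 & 0 & 1 \\ 0 & 0 & 1 & 0 \\ 0 & 1 & 0 & 0 \\ 1 & 0 & 0 & 0 \end{pmatrix}.
M = (-3)*rho(\gamma_{3}) + (\frac{8}{3})*rho(\gamma_{12}), summed entrywise:
Answer: \begin{pmatrix} 0 & 0 & 0 & \frac{8}{3} + 3 i \\ 0 & 0 & \frac{8}{3} - 3 i & 0 \\ 0 & \frac{8}{3} - 3 i & 0 & 0 \\ \frac{8}{3} + 3 i & 0 & 0 & 0 \end{pmatrix}


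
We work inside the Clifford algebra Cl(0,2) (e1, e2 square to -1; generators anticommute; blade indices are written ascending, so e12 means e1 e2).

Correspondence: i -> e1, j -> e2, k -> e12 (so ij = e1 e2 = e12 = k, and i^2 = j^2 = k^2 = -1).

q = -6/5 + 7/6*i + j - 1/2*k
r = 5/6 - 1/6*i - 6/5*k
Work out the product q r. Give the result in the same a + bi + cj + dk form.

In blades: q = -6/5 + 7/6*e1 + e2 - 1/2*e12, r = 5/6 - 1/6*e1 - 6/5*e12.
Distribute q over r term by term (generator squares from the signature, products reordered to ascending indices): (-6/5)*r = -1 + 1/5*e1 + 36/25*e12; (7/6*e1)*r = 7/36 + 35/36*e1 + 7/5*e2; (e2)*r = -6/5*e1 + 5/6*e2 + 1/6*e12; (-1/2*e12)*r = -3/5 + 1/12*e2 - 5/12*e12.
Sum: -253/180 - 1/36*e1 + 139/60*e2 + 119/100*e12; translating back through the correspondence:
Answer: -253/180 - 1/36*i + 139/60*j + 119/100*k


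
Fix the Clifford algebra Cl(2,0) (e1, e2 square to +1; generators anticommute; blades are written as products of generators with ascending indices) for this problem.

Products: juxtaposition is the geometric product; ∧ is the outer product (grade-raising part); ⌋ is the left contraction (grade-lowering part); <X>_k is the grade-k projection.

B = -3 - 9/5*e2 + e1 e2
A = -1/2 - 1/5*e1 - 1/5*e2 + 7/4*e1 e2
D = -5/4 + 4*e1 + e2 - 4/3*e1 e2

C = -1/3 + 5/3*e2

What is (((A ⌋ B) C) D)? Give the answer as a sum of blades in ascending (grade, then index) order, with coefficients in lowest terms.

step 1: 11/100 + 1/5*e1 + 7/10*e2 - 1/2*e1 e2
step 2: 113/100 - 9/10*e1 - 1/20*e2 + 1/2*e1 e2
step 3: -211/48 + 3647/600*e1 + 157/400*e2 - 1699/600*e1 e2
Answer: -211/48 + 3647/600*e1 + 157/400*e2 - 1699/600*e1 e2


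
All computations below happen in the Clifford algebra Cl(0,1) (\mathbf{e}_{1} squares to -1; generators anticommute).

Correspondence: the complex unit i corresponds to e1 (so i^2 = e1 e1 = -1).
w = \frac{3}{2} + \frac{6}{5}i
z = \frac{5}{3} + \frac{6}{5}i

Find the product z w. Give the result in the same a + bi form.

In blades: z = \frac{5}{3} + \frac{6}{5} e_{1}, w = \frac{3}{2} + \frac{6}{5} e_{1}.
Distribute z over w term by term (generator squares from the signature, products reordered to ascending indices): (\frac{5}{3})*w = \frac{5}{2} + 2 e_{1}; (\frac{6}{5} e_{1})*w = -\frac{36}{25} + \frac{9}{5} e_{1}.
Sum: \frac{53}{50} + \frac{19}{5} e_{1}; translating back through the correspondence:
Answer: \frac{53}{50} + \frac{19}{5}i


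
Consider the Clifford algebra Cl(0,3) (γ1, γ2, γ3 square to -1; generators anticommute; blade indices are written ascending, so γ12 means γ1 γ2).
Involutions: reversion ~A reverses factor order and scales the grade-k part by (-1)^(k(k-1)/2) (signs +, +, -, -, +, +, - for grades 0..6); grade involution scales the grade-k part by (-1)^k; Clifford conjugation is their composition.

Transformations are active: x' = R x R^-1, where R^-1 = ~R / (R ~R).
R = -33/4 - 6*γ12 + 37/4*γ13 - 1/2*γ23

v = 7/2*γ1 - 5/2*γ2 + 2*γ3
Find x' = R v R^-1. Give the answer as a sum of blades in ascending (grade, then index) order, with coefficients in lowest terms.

~R = -33/4 + 6*γ12 - 37/4*γ13 + 1/2*γ23, and R ~R = 1519/8, so R^-1 = ~R / (1519/8).
R v = -499/8*γ1 + 5/8*γ2 + 137/8*γ3 + 75/8*γ123
Answer: 58/31*γ1 + 95/62*γ2 - 253/62*γ3


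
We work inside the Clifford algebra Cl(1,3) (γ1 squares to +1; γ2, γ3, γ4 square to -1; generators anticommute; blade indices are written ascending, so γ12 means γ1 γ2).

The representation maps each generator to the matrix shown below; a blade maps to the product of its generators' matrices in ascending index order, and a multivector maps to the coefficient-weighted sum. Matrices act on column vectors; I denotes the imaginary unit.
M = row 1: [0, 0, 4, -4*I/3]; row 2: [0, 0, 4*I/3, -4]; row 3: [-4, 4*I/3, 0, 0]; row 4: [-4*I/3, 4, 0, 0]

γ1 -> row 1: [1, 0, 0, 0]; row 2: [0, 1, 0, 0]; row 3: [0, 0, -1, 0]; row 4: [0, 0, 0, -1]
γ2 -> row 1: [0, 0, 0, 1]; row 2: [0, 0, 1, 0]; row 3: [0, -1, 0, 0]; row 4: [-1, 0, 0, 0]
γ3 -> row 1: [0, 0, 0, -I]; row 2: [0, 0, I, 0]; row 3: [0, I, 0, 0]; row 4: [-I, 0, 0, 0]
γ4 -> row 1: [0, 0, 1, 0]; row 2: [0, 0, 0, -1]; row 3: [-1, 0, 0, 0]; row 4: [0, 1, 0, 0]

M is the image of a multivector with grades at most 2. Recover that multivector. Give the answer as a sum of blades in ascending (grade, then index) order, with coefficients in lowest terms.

Method: the blade images are trace-orthogonal — tr(rho(e_A) rho(e_B)^-1) = 4 if A = B and 0 otherwise — and rho(e_A)^-1 = (e_A)^2 * rho(e_A) with (e_A)^2 = +1 or -1, so the coefficient of e_A in the preimage is (e_A)^2 * tr(M rho(e_A))/4.
Nonzero projections over blades of grade <= 2: γ3: (γ3)^2 = -1, tr(M rho(γ3)) = -16/3, coefficient 4/3; γ4: (γ4)^2 = -1, tr(M rho(γ4)) = -16, coefficient 4. Every other blade of grade <= 2 projects to 0.
Answer: 4/3*γ3 + 4*γ4


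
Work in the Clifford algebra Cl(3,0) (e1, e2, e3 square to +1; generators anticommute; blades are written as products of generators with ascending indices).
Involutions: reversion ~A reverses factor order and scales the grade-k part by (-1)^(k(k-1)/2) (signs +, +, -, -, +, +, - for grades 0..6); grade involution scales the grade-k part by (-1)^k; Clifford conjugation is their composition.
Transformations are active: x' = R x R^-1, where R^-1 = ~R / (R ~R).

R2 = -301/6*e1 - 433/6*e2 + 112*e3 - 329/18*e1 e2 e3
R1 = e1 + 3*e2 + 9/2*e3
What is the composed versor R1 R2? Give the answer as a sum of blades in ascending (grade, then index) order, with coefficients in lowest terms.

Distribute over the terms of R1 (each basis-blade product reordered to ascending indices, repeated generators contracted through their squares):
(e1) R2 = -301/6 - 433/6*e1 e2 + 112*e1 e3 - 329/18*e2 e3
(3*e2) R2 = -433/2 + 301/2*e1 e2 + 329/6*e1 e3 + 336*e2 e3
(9/2*e3) R2 = 504 - 329/4*e1 e2 + 903/4*e1 e3 + 1299/4*e2 e3
Summing the partial products and collecting blades:
Answer: 712/3 - 47/12*e1 e2 + 4711/12*e1 e3 + 23129/36*e2 e3


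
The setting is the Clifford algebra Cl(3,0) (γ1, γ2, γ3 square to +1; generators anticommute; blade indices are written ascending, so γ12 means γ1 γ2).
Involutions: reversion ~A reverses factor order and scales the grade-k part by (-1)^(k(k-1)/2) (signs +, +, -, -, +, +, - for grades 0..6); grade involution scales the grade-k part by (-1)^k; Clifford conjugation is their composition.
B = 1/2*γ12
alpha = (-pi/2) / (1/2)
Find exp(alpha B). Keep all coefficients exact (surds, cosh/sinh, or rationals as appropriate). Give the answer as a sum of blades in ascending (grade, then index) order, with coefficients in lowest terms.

B^2 = (1/2)^2*(γ12)^2 = 1/4*(-1) = -1/4 (a basis 2-blade squares to minus the product of its generators' squares).
B^2 = -1/4 — since the square is negative, the closed form is circular: l = 1/2, alpha*l = -pi/2, so exp(alpha B) = cos(-pi/2) + (sin(-pi/2)/(1/2))*B = 0 + (-2)*B.
Answer: -γ12


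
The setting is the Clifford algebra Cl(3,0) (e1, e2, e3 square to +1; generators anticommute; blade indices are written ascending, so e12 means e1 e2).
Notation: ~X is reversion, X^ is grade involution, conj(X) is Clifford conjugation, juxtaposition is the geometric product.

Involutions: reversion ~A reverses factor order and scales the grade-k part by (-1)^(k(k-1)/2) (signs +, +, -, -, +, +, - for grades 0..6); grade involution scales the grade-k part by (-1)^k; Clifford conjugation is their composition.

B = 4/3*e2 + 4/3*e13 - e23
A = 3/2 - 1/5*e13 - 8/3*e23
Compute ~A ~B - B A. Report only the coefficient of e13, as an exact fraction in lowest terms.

first term: -12/5 + 2*e2 - 32/9*e3 - 169/45*e12 - 2*e13 + 3/2*e23 - 4/15*e123
second term: -12/5 + 2*e2 - 32/9*e3 + 169/45*e12 + 2*e13 - 3/2*e23 + 4/15*e123
Answer: -4


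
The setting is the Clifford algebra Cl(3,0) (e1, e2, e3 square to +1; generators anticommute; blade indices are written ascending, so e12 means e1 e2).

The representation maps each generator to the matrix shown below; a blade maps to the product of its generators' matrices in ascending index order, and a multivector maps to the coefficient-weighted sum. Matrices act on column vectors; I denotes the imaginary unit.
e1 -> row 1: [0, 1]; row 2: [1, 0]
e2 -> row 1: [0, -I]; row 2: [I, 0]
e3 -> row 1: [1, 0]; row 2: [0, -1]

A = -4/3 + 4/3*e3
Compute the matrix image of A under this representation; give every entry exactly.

M = (-4/3)*1 + (4/3)*rho(e3), summed entrywise (1 is the identity matrix):
Answer: row 1: [0, 0]; row 2: [0, -8/3]


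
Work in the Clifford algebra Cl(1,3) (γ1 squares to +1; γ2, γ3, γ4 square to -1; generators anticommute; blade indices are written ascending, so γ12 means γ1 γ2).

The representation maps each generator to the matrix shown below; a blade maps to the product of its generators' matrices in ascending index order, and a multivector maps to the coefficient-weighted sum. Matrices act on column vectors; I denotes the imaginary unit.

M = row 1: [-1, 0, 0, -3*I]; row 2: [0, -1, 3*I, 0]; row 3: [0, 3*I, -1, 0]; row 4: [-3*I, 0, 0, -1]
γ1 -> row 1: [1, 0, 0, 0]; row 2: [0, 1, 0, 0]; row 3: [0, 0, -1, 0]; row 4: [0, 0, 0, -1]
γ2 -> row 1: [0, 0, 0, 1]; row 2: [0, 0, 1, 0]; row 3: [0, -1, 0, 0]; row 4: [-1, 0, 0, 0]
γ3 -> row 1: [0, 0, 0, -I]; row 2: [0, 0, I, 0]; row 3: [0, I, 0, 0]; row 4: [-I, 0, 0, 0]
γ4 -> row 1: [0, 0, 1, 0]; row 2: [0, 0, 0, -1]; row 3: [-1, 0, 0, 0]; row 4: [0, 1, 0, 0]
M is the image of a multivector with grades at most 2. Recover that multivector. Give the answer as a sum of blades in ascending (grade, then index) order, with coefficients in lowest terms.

Method: the blade images are trace-orthogonal — tr(rho(e_A) rho(e_B)^-1) = 4 if A = B and 0 otherwise — and rho(e_A)^-1 = (e_A)^2 * rho(e_A) with (e_A)^2 = +1 or -1, so the coefficient of e_A in the preimage is (e_A)^2 * tr(M rho(e_A))/4.
Nonzero projections over blades of grade <= 2: 1: (1)^2 = +1, tr(M 1) = -4, coefficient -1; γ3: (γ3)^2 = -1, tr(M rho(γ3)) = -12, coefficient 3. Every other blade of grade <= 2 projects to 0.
Answer: -1 + 3*γ3


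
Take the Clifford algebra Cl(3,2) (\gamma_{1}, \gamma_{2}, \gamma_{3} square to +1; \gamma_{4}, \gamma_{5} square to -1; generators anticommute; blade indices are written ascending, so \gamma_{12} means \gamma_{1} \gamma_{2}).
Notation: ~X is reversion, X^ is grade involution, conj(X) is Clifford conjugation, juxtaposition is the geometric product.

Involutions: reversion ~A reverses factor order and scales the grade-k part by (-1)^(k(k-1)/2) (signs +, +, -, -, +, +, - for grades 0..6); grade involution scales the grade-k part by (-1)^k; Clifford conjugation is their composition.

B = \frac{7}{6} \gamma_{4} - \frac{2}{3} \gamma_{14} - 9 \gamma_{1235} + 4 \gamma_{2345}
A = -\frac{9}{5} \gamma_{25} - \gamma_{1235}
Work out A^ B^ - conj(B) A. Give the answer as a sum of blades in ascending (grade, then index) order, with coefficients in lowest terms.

first term: -9 - \frac{81}{5} \gamma_{13} + 4 \gamma_{14} - \frac{36}{5} \gamma_{34} - \frac{21}{10} \gamma_{245} - \frac{6}{5} \gamma_{1245} + \frac{2}{3} \gamma_{2345} - \frac{7}{6} \gamma_{12345}
second term: -9 - \frac{81}{5} \gamma_{13} - 4 \gamma_{14} - \frac{36}{5} \gamma_{34} - \frac{21}{10} \gamma_{245} + \frac{6}{5} \gamma_{1245} + \frac{2}{3} \gamma_{2345} - \frac{7}{6} \gamma_{12345}
Answer: 8 \gamma_{14} - \frac{12}{5} \gamma_{1245}


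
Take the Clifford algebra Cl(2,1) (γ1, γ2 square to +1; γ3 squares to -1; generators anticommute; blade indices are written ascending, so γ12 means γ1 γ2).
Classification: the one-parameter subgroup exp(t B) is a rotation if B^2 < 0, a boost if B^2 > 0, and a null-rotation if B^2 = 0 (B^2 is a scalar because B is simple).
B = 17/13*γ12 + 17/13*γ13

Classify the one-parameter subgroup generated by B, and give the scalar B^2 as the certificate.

B^2 term by term: the squares give (17/13)^2*(γ12)^2 + (17/13)^2*(γ13)^2 = 289/169*(-1) + 289/169*(+1) = 0 (each basis 2-blade squares to minus the product of its generators' squares); cross terms between blades sharing an index anticommute and cancel. So B^2 = 0.
Answer: null-rotation, certificate B^2 = 0. Certificate logic: 0 is a conjugation-invariant scalar, so its sign fixes rotation versus boost versus null-rotation outright.


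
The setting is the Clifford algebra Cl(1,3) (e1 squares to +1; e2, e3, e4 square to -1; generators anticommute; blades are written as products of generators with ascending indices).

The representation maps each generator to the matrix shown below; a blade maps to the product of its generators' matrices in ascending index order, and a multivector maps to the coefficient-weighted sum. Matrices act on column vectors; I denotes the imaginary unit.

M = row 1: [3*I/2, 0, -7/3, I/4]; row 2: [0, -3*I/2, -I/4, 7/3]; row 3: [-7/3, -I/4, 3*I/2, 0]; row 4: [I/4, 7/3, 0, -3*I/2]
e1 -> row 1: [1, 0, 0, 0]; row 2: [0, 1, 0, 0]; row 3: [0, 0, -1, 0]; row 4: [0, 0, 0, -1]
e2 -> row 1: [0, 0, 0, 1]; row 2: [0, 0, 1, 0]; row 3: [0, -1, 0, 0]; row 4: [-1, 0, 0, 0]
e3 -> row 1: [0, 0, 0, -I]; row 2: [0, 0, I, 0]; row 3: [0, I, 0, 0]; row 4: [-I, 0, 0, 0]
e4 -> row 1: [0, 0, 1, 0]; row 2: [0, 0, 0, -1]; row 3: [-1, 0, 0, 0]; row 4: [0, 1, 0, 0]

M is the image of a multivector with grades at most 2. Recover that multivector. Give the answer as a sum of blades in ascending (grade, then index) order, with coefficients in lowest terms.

Method: the blade images are trace-orthogonal — tr(rho(e_A) rho(e_B)^-1) = 4 if A = B and 0 otherwise — and rho(e_A)^-1 = (e_A)^2 * rho(e_A) with (e_A)^2 = +1 or -1, so the coefficient of e_A in the preimage is (e_A)^2 * tr(M rho(e_A))/4.
Nonzero projections over blades of grade <= 2: e3: (e3)^2 = -1, tr(M rho(e3)) = 1, coefficient -1/4; e1 e4: (e1 e4)^2 = +1, tr(M rho(e1 e4)) = -28/3, coefficient -7/3; e2 e3: (e2 e3)^2 = -1, tr(M rho(e2 e3)) = 6, coefficient -3/2. Every other blade of grade <= 2 projects to 0.
Answer: -1/4*e3 - 7/3*e1 e4 - 3/2*e2 e3


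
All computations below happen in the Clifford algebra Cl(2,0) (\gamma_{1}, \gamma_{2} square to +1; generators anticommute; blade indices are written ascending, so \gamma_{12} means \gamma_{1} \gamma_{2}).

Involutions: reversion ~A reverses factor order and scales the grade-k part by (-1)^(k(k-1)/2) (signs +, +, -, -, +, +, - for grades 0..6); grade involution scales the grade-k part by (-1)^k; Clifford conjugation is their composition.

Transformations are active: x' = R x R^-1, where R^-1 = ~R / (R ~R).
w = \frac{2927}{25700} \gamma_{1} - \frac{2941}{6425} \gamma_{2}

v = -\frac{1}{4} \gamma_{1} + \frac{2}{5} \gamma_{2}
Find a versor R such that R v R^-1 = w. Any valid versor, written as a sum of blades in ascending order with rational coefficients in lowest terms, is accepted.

Here q(v) = q(w) = \frac{89}{400}; the classical choice R = v + w = -\frac{1749}{12850} \gamma_{1} - \frac{371}{6425} \gamma_{2} then realises v -> w under the sandwich.
Answer: -\frac{1749}{12850} \gamma_{1} - \frac{371}{6425} \gamma_{2}


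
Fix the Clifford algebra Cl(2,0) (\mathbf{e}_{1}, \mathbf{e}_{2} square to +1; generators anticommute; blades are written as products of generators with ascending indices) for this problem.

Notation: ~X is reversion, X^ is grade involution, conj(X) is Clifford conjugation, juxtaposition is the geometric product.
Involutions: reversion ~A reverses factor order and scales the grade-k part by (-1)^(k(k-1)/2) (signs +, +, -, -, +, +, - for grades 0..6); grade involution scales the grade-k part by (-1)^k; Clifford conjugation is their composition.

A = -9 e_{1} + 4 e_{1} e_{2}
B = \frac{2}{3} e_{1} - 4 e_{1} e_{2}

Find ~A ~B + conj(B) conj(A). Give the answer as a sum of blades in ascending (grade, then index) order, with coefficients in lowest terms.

first term: 10 - \frac{100}{3} e_{2}
second term: 10 - \frac{100}{3} e_{2}
Answer: 20 - \frac{200}{3} e_{2}


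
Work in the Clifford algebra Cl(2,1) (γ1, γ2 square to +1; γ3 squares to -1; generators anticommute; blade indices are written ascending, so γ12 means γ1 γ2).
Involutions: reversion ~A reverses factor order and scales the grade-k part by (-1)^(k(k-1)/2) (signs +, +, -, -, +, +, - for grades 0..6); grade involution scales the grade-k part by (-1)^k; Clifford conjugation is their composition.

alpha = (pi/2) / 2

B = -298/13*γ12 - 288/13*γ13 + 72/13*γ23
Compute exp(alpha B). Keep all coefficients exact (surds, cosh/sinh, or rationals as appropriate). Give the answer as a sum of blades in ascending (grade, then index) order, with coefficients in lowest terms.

B^2 term by term: the squares give (-298/13)^2*(γ12)^2 + (-288/13)^2*(γ13)^2 + (72/13)^2*(γ23)^2 = 88804/169*(-1) + 82944/169*(+1) + 5184/169*(+1) = -4 (each basis 2-blade squares to minus the product of its generators' squares); cross terms between blades sharing an index anticommute and cancel. So B^2 = -4.
B^2 = -4 — the negative square puts this in the circular regime; l = 2, alpha*l = pi/2, so exp(alpha B) = cos(pi/2) + (sin(pi/2)/2)*B = 0 + (1/2)*B.
Answer: -149/13*γ12 - 144/13*γ13 + 36/13*γ23


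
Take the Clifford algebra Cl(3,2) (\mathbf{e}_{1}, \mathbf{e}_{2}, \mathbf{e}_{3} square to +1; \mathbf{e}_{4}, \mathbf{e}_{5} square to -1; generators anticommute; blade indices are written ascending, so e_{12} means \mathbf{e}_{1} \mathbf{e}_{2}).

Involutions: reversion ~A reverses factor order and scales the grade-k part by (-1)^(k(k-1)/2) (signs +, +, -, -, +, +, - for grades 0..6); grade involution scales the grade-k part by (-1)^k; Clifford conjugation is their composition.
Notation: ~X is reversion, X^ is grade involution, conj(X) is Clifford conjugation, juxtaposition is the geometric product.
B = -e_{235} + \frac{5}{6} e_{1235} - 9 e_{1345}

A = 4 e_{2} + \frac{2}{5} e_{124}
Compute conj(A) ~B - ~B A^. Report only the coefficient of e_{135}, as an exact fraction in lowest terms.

first term: -4 e_{35} + \frac{10}{3} e_{135} - \frac{18}{5} e_{235} + \frac{1}{3} e_{345} + \frac{2}{5} e_{1345} - 36 e_{12345}
second term: -4 e_{35} - \frac{10}{3} e_{135} + \frac{18}{5} e_{235} - \frac{1}{3} e_{345} - \frac{2}{5} e_{1345} - 36 e_{12345}
Answer: \frac{20}{3}


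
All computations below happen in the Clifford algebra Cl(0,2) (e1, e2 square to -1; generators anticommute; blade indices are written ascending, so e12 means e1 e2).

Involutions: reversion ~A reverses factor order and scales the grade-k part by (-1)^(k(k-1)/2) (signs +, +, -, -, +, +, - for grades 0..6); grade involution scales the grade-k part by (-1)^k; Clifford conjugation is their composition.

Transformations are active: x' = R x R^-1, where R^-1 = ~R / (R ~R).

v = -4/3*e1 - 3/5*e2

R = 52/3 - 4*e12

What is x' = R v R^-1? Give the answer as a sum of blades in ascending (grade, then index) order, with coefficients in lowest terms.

~R = 52/3 + 4*e12, and R ~R = 2848/9, so R^-1 = ~R / (2848/9).
R v = -1148/45*e1 - 76/15*e2
Answer: -1951/1335*e1 + 4/89*e2


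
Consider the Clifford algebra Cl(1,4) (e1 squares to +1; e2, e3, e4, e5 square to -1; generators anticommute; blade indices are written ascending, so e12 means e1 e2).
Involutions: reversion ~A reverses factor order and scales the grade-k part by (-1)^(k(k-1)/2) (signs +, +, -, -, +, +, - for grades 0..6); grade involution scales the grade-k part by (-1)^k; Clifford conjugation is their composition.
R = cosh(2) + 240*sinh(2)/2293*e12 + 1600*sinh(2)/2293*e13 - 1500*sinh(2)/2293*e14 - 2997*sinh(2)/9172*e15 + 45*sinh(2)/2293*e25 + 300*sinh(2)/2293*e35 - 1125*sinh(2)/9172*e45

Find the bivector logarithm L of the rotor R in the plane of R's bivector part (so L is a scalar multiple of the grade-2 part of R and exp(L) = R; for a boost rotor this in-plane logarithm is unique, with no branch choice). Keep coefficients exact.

The scalar part of R is cosh(2), so cosh pins the rapidity up to sign — the sign comes from the bivector part; dividing that part by sinh of the rapidity yields the plane, and the in-plane L = rapidity * plane is unique because the two sign choices cancel.
Concretely: cosh(rapidity) = cosh(2) gives rapidity = ±2, and since rapidity/sinh(rapidity) is even the sign is immaterial: L = (rapidity/sinh(rapidity)) * <R>_2 = (2/sinh(2)) * <R>_2.
Answer: 480/2293*e12 + 3200/2293*e13 - 3000/2293*e14 - 2997/4586*e15 + 90/2293*e25 + 600/2293*e35 - 1125/4586*e45


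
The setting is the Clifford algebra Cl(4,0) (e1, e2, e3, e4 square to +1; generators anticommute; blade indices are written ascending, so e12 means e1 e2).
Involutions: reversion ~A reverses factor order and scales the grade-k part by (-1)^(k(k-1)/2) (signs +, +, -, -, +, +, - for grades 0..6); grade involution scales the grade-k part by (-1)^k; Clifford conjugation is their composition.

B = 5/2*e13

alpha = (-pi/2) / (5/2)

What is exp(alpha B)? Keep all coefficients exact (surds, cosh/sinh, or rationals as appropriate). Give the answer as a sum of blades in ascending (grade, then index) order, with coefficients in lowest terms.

B^2 = (5/2)^2*(e13)^2 = 25/4*(-1) = -25/4 (a basis 2-blade squares to minus the product of its generators' squares).
B^2 = -25/4 — circular case — the even/odd split gives cos and sin: l = 5/2, alpha*l = -pi/2, so exp(alpha B) = cos(-pi/2) + (sin(-pi/2)/(5/2))*B = 0 + (-2/5)*B.
Answer: -e13


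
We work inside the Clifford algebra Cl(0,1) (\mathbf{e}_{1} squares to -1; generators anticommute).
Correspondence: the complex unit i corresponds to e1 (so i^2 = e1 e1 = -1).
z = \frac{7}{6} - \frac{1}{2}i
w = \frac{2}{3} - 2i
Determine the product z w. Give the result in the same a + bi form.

In blades: z = \frac{7}{6} - \frac{1}{2} e_{1}, w = \frac{2}{3} - 2 e_{1}.
Distribute z over w term by term (generator squares from the signature, products reordered to ascending indices): (\frac{7}{6})*w = \frac{7}{9} - \frac{7}{3} e_{1}; (-\frac{1}{2} e_{1})*w = -1 - \frac{1}{3} e_{1}.
Sum: -\frac{2}{9} - \frac{8}{3} e_{1}; translating back through the correspondence:
Answer: -\frac{2}{9} - \frac{8}{3}i


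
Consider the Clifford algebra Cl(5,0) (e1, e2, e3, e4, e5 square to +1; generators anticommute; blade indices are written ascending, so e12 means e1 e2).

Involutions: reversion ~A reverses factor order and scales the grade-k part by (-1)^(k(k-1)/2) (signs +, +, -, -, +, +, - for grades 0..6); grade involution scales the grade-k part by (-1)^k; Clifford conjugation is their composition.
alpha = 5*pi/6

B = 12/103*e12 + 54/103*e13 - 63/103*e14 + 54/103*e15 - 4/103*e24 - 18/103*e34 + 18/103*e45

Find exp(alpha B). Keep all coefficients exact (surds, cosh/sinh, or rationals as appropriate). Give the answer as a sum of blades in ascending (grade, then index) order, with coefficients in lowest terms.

B^2 term by term: the squares give (12/103)^2*(e12)^2 + (54/103)^2*(e13)^2 + (-63/103)^2*(e14)^2 + (54/103)^2*(e15)^2 + (-4/103)^2*(e24)^2 + (-18/103)^2*(e34)^2 + (18/103)^2*(e45)^2 = 144/10609*(-1) + 2916/10609*(-1) + 3969/10609*(-1) + 2916/10609*(-1) + 16/10609*(-1) + 324/10609*(-1) + 324/10609*(-1) = -1 (each basis 2-blade squares to minus the product of its generators' squares); cross terms between blades sharing an index anticommute and cancel; the commuting (index-disjoint) pairs give grade-4 terms 2*c*c'*(blade product), which cancel blade by blade — e1234: -432/10609 + 432/10609 = 0; e1245: 432/10609 - 432/10609 = 0; e1345: 1944/10609 - 1944/10609 = 0 — confirming B is simple. So B^2 = -1.
B^2 = -1 — B^2 < 0, so the exponential closes trigonometrically: l = 1, alpha*l = 5*pi/6, so exp(alpha B) = cos(5*pi/6) + (sin(5*pi/6)/1)*B = -sqrt(3)/2 + (1/2)*B.
Answer: -sqrt(3)/2 + 6/103*e12 + 27/103*e13 - 63/206*e14 + 27/103*e15 - 2/103*e24 - 9/103*e34 + 9/103*e45


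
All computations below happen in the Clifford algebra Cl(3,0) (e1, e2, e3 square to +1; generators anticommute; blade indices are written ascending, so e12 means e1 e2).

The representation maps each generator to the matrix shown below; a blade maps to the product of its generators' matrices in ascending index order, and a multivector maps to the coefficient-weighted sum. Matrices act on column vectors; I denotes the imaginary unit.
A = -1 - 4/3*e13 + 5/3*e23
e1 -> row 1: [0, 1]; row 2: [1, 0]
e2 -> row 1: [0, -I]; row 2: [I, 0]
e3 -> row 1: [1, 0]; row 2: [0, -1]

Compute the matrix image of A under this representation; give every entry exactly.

Bivector images (products of the table entries): rho(e13) = rho(e1)rho(e3) = row 1: [0, -1]; row 2: [1, 0]; rho(e23) = rho(e2)rho(e3) = row 1: [0, I]; row 2: [I, 0].
M = (-1)*1 + (-4/3)*rho(e13) + (5/3)*rho(e23), summed entrywise (1 is the identity matrix):
Answer: row 1: [-1, 4/3 + 5*I/3]; row 2: [-4/3 + 5*I/3, -1]


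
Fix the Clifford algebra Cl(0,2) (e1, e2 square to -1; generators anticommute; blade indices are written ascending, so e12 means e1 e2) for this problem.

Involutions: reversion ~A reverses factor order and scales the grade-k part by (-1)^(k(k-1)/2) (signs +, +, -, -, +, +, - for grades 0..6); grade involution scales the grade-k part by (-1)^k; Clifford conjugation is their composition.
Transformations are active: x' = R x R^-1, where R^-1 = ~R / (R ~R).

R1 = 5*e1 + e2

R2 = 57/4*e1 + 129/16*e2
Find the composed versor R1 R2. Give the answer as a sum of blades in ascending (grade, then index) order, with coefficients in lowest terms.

Distribute over the terms of R1 (each basis-blade product reordered to ascending indices, repeated generators contracted through their squares):
(5*e1) R2 = -285/4 + 645/16*e12
(e2) R2 = -129/16 - 57/4*e12
Summing the partial products and collecting blades:
Answer: -1269/16 + 417/16*e12


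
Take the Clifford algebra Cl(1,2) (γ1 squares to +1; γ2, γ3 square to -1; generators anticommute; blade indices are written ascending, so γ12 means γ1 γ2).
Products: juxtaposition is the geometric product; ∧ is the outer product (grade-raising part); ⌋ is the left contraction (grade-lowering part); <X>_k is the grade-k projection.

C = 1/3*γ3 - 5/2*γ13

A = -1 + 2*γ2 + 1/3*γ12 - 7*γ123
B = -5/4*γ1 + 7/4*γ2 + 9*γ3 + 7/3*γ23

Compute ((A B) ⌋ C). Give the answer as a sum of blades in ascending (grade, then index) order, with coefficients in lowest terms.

step 1: -7/2 + 17*γ1 - 4/3*γ2 - 41/3*γ3 + 131/2*γ12 - 469/36*γ13 + 293/12*γ23 + 3*γ123
step 2: 297/8 + 205/6*γ1 - 131/3*γ3 + 35/4*γ13
Answer: 297/8 + 205/6*γ1 - 131/3*γ3 + 35/4*γ13


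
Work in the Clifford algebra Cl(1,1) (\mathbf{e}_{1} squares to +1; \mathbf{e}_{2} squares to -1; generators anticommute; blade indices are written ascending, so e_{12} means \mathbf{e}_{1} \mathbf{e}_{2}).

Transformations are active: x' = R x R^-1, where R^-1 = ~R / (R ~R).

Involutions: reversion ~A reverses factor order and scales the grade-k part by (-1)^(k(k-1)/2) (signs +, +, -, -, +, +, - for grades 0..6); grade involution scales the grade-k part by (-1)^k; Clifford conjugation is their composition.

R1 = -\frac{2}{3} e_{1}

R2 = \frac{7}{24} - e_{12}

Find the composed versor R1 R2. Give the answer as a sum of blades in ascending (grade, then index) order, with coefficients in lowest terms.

Distribute over the terms of R1 (each basis-blade product reordered to ascending indices, repeated generators contracted through their squares):
(-\frac{2}{3} e_{1}) R2 = -\frac{7}{36} e_{1} + \frac{2}{3} e_{2}
Answer: -\frac{7}{36} e_{1} + \frac{2}{3} e_{2}


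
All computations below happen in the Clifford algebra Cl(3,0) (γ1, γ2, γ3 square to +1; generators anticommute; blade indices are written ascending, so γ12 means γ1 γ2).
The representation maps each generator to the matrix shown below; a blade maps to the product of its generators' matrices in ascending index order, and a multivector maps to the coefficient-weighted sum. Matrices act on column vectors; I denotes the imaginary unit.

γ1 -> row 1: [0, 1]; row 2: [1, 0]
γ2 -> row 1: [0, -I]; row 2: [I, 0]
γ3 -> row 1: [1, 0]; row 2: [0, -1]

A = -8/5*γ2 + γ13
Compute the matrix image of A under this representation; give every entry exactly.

Bivector images (products of the table entries): rho(γ13) = rho(γ1)rho(γ3) = row 1: [0, -1]; row 2: [1, 0].
M = (-8/5)*rho(γ2) + (1)*rho(γ13), summed entrywise:
Answer: row 1: [0, -1 + 8*I/5]; row 2: [1 - 8*I/5, 0]


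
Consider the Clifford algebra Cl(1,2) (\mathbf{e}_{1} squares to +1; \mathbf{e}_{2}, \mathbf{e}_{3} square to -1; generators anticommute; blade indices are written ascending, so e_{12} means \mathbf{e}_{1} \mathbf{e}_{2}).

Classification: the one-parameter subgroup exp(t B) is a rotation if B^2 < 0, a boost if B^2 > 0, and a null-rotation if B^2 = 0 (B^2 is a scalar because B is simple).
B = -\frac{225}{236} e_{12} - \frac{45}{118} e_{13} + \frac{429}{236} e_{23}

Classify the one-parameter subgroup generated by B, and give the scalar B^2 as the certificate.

B^2 term by term: the squares give (-\frac{225}{236})^2*(e_{12})^2 + (-\frac{45}{118})^2*(e_{13})^2 + (\frac{429}{236})^2*(e_{23})^2 = \frac{50625}{55696}*(+1) + \frac{2025}{13924}*(+1) + \frac{184041}{55696}*(-1) = -\frac{9}{4} (each basis 2-blade squares to minus the product of its generators' squares); cross terms between blades sharing an index anticommute and cancel. So B^2 = -\frac{9}{4}.
Answer: rotation, certificate B^2 = -\frac{9}{4}. Certificate logic: -\frac{9}{4} is a conjugation-invariant scalar, so its sign fixes rotation versus boost versus null-rotation outright.


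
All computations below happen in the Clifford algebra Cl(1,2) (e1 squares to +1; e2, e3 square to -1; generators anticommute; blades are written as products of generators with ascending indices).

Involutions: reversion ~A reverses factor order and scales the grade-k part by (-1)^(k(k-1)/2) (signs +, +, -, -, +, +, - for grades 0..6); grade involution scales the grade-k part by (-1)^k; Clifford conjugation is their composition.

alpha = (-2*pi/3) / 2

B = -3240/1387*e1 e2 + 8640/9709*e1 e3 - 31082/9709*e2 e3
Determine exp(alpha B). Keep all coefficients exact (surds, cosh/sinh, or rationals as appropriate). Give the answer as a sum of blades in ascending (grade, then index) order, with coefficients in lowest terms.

B^2 term by term: the squares give (-3240/1387)^2*(e1 e2)^2 + (8640/9709)^2*(e1 e3)^2 + (-31082/9709)^2*(e2 e3)^2 = 10497600/1923769*(+1) + 74649600/94264681*(+1) + 966090724/94264681*(-1) = -4 (each basis 2-blade squares to minus the product of its generators' squares); cross terms between blades sharing an index anticommute and cancel. So B^2 = -4.
B^2 = -4 — the negative square puts this in the circular regime; l = 2, alpha*l = -2*pi/3, so exp(alpha B) = cos(-2*pi/3) + (sin(-2*pi/3)/2)*B = -1/2 + (-sqrt(3)/4)*B.
Answer: -1/2 + 810*sqrt(3)/1387*e1 e2 - 2160*sqrt(3)/9709*e1 e3 + 15541*sqrt(3)/19418*e2 e3


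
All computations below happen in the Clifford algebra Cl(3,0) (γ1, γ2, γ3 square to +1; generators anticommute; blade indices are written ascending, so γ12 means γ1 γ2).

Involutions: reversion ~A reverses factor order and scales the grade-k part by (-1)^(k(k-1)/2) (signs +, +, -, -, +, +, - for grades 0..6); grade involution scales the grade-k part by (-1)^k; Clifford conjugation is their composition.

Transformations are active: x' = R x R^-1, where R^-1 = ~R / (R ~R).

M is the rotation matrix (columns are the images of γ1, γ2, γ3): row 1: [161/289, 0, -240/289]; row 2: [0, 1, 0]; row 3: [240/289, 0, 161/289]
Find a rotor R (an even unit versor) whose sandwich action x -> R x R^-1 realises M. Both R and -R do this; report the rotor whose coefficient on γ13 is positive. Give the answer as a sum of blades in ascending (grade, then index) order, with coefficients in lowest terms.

Method: write R = a + b12*γ12 + b13*γ13 + b23*γ23 with a^2 + b12^2 + b13^2 + b23^2 = 1 (so R^-1 = ~R). Expanding the columns R e_j ~R gives tr M = 4a^2 - 1 and, from the antisymmetric part, M21 - M12 = -4a*b12, M13 - M31 = 4a*b13, M32 - M23 = -4a*b23.
Here tr M = 611/289, so a^2 = (1 + tr M)/4 = 225/289 and a = ±15/17. Taking a = 15/17: M21 - M12 = 0, M13 - M31 = -480/289, M32 - M23 = 0, giving b12 = 0, b13 = -8/17, b23 = 0, i.e. R = 15/17 - 8/17*γ13.
Its γ13 coefficient is negative, so report the other preimage -R.
Answer: -15/17 + 8/17*γ13. Why the constraint matters: R and -R act identically through the sandwich — M has trace 611/289 either way — so only the sign condition on γ13 picks one of the two preimages.


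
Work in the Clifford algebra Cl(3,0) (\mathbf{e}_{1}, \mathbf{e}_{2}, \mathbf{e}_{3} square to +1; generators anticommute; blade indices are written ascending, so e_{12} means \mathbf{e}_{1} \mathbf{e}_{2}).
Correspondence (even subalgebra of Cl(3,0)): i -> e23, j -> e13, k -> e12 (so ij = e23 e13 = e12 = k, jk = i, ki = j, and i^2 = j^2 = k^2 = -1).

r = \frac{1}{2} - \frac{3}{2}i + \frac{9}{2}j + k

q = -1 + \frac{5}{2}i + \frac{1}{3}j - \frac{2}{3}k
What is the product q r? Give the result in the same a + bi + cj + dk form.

In blades: q = -1 - \frac{2}{3} e_{12} + \frac{1}{3} e_{13} + \frac{5}{2} e_{23}, r = \frac{1}{2} + e_{12} + \frac{9}{2} e_{13} - \frac{3}{2} e_{23}.
Distribute q over r term by term (generator squares from the signature, products reordered to ascending indices): (-1)*r = -\frac{1}{2} - e_{12} - \frac{9}{2} e_{13} + \frac{3}{2} e_{23}; (-\frac{2}{3} e_{12})*r = \frac{2}{3} - \frac{1}{3} e_{12} + e_{13} + 3 e_{23}; (\frac{1}{3} e_{13})*r = -\frac{3}{2} + \frac{1}{2} e_{12} + \frac{1}{6} e_{13} + \frac{1}{3} e_{23}; (\frac{5}{2} e_{23})*r = \frac{15}{4} + \frac{45}{4} e_{12} - \frac{5}{2} e_{13} + \frac{5}{4} e_{23}.
Sum: \frac{29}{12} + \frac{125}{12} e_{12} - \frac{35}{6} e_{13} + \frac{73}{12} e_{23}; translating back through the correspondence:
Answer: \frac{29}{12} + \frac{73}{12}i - \frac{35}{6}j + \frac{125}{12}k


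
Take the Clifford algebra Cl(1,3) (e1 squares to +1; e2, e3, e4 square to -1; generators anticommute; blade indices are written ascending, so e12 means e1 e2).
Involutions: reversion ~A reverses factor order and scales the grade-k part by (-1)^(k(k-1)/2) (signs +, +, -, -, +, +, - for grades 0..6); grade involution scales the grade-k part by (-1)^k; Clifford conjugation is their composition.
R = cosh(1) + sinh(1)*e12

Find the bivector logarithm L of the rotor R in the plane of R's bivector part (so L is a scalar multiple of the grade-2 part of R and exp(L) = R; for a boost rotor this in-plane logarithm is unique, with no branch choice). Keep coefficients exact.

The scalar part of R is cosh(1), so cosh pins the rapidity up to sign — the sign comes from the bivector part; dividing that part by sinh of the rapidity yields the plane, and the in-plane L = rapidity * plane is unique because the two sign choices cancel.
Concretely: cosh(rapidity) = cosh(1) gives rapidity = ±1, and since rapidity/sinh(rapidity) is even the sign is immaterial: L = (rapidity/sinh(rapidity)) * <R>_2 = (1/sinh(1)) * <R>_2.
Answer: e12


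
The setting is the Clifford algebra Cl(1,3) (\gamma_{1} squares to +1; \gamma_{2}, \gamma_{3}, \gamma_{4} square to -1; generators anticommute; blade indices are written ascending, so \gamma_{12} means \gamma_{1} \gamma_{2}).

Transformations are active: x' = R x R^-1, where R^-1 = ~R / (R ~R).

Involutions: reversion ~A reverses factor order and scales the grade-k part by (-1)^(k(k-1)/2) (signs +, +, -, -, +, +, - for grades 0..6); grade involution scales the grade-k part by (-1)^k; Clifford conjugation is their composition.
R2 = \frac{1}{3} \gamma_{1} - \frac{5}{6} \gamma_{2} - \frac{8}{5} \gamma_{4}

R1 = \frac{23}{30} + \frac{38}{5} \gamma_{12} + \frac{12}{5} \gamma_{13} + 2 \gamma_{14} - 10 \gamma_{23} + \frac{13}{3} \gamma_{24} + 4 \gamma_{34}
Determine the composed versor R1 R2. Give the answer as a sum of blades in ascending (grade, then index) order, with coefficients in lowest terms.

Distribute over the terms of R2 (each basis-blade product reordered to ascending indices, repeated generators contracted through their squares):
R1 (\frac{1}{3} \gamma_{1}) = \frac{23}{90} \gamma_{1} - \frac{38}{15} \gamma_{2} - \frac{4}{5} \gamma_{3} - \frac{2}{3} \gamma_{4} - \frac{10}{3} \gamma_{123} + \frac{13}{9} \gamma_{124} + \frac{4}{3} \gamma_{134}
R1 (-\frac{5}{6} \gamma_{2}) = \frac{19}{3} \gamma_{1} - \frac{23}{36} \gamma_{2} + \frac{25}{3} \gamma_{3} - \frac{65}{18} \gamma_{4} + 2 \gamma_{123} + \frac{5}{3} \gamma_{124} - \frac{10}{3} \gamma_{234}
R1 (-\frac{8}{5} \gamma_{4}) = \frac{16}{5} \gamma_{1} + \frac{104}{15} \gamma_{2} + \frac{32}{5} \gamma_{3} - \frac{92}{75} \gamma_{4} - \frac{304}{25} \gamma_{124} - \frac{96}{25} \gamma_{134} + 16 \gamma_{234}
Summing the partial products and collecting blades:
Answer: \frac{881}{90} \gamma_{1} + \frac{677}{180} \gamma_{2} + \frac{209}{15} \gamma_{3} - \frac{2477}{450} \gamma_{4} - \frac{4}{3} \gamma_{123} - \frac{2036}{225} \gamma_{124} - \frac{188}{75} \gamma_{134} + \frac{38}{3} \gamma_{234}
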